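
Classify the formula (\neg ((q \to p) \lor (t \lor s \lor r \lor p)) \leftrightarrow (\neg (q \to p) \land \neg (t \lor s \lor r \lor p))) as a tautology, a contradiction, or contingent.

tautology

p | q | r | s | t | φ
- | - | - | - | - | -
T | T | T | T | T | T
T | T | T | T | F | T
T | T | T | F | T | T
T | T | T | F | F | T
T | T | F | T | T | T
T | T | F | T | F | T
T | T | F | F | T | T
T | T | F | F | F | T
T | F | T | T | T | T
T | F | T | T | F | T
T | F | T | F | T | T
T | F | T | F | F | T
T | F | F | T | T | T
T | F | F | T | F | T
T | F | F | F | T | T
T | F | F | F | F | T
F | T | T | T | T | T
F | T | T | T | F | T
F | T | T | F | T | T
F | T | T | F | F | T
F | T | F | T | T | T
F | T | F | T | F | T
F | T | F | F | T | T
F | T | F | F | F | T
F | F | T | T | T | T
F | F | T | T | F | T
F | F | T | F | T | T
F | F | T | F | F | T
F | F | F | T | T | T
F | F | F | T | F | T
F | F | F | F | T | T
F | F | F | F | F | T
Every row is T, so the formula is a tautology.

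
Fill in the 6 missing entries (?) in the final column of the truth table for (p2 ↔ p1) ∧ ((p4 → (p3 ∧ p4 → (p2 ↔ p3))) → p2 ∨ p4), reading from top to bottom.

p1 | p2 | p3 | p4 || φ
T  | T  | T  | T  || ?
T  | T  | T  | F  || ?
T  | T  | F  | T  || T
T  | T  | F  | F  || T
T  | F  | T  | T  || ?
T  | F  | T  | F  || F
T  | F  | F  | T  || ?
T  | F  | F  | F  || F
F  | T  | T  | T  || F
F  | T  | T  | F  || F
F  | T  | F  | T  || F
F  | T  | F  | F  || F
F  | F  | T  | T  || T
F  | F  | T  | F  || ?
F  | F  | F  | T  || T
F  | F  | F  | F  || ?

Row p1=T, p2=T, p3=T, p4=T: (p2 ↔ p1) = T, ((p4 → (p3 ∧ p4 → (p2 ↔ p3))) → p2 ∨ p4) = T, so the formula = T.
Row p1=T, p2=T, p3=T, p4=F: (p2 ↔ p1) = T, ((p4 → (p3 ∧ p4 → (p2 ↔ p3))) → p2 ∨ p4) = T, so the formula = T.
Row p1=T, p2=F, p3=T, p4=T: (p2 ↔ p1) = F, ((p4 → (p3 ∧ p4 → (p2 ↔ p3))) → p2 ∨ p4) = T, so the formula = F.
Row p1=T, p2=F, p3=F, p4=T: (p2 ↔ p1) = F, ((p4 → (p3 ∧ p4 → (p2 ↔ p3))) → p2 ∨ p4) = T, so the formula = F.
Row p1=F, p2=F, p3=T, p4=F: (p2 ↔ p1) = T, ((p4 → (p3 ∧ p4 → (p2 ↔ p3))) → p2 ∨ p4) = F, so the formula = F.
Row p1=F, p2=F, p3=F, p4=F: (p2 ↔ p1) = T, ((p4 → (p3 ∧ p4 → (p2 ↔ p3))) → p2 ∨ p4) = F, so the formula = F.

T, T, F, F, F, F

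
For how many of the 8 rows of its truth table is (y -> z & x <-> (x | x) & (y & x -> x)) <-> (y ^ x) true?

  x      y      z    |    φ  
 True   True   True  |  False
 True   True  False  |   True
 True  False   True  |   True
 True  False  False  |   True
False   True   True  |   True
False   True  False  |   True
False  False   True  |   True
False  False  False  |   True
The formula is true on 7 of the 8 rows.

7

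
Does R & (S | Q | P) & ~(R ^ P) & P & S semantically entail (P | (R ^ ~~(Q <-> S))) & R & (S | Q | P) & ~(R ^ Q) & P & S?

no

P  Q  R  S  |  φ  ψ
F  F  F  F  |  F  F
F  F  F  T  |  F  F
F  F  T  F  |  F  F
F  F  T  T  |  F  F
F  T  F  F  |  F  F
F  T  F  T  |  F  F
F  T  T  F  |  F  F
F  T  T  T  |  F  F
T  F  F  F  |  F  F
T  F  F  T  |  F  F
T  F  T  F  |  F  F
T  F  T  T  |  T  F
T  T  F  F  |  F  F
T  T  F  T  |  F  F
T  T  T  F  |  F  F
T  T  T  T  |  T  T
At P=T, Q=F, R=T, S=T we have φ true but ψ false, so φ does not entail ψ.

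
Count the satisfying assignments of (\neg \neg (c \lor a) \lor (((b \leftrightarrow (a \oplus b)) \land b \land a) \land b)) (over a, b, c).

a  b  c  |  (c \lor a)  \neg (c \lor a)  \neg \neg (c \lor a)  (a \oplus b)  φ
T  T  T  |      T              F                  T                 F        T
T  T  F  |      T              F                  T                 F        T
T  F  T  |      T              F                  T                 T        T
T  F  F  |      T              F                  T                 T        T
F  T  T  |      T              F                  T                 T        T
F  T  F  |      F              T                  F                 T        F
F  F  T  |      T              F                  T                 F        T
F  F  F  |      F              T                  F                 F        F
The formula is true on 6 of the 8 rows.

6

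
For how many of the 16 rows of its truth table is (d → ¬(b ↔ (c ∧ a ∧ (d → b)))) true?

a | b | c | d || (d → ¬(b ↔ (c ∧ a ∧ (d → b))))
F | F | F | F ||               T               
F | F | F | T ||               F               
F | F | T | F ||               T               
F | F | T | T ||               F               
F | T | F | F ||               T               
F | T | F | T ||               T               
F | T | T | F ||               T               
F | T | T | T ||               T               
T | F | F | F ||               T               
T | F | F | T ||               F               
T | F | T | F ||               T               
T | F | T | T ||               F               
T | T | F | F ||               T               
T | T | F | T ||               T               
T | T | T | F ||               T               
T | T | T | T ||               F               
The formula is true on 11 of the 16 rows.

11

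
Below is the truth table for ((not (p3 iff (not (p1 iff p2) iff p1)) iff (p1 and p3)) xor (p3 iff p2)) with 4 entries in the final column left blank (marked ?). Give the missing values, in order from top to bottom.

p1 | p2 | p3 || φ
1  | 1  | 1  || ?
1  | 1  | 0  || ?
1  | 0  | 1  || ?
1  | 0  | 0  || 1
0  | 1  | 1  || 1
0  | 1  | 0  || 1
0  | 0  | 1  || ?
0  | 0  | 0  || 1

0, 1, 0, 1

Row p1=1, p2=1, p3=1: (not (p3 iff (not (p1 iff p2) iff p1)) iff (p1 and p3)) = 1, (p3 iff p2) = 1, so the formula = 0.
Row p1=1, p2=1, p3=0: (not (p3 iff (not (p1 iff p2) iff p1)) iff (p1 and p3)) = 1, (p3 iff p2) = 0, so the formula = 1.
Row p1=1, p2=0, p3=1: (not (p3 iff (not (p1 iff p2) iff p1)) iff (p1 and p3)) = 0, (p3 iff p2) = 0, so the formula = 0.
Row p1=0, p2=0, p3=1: (not (p3 iff (not (p1 iff p2) iff p1)) iff (p1 and p3)) = 1, (p3 iff p2) = 0, so the formula = 1.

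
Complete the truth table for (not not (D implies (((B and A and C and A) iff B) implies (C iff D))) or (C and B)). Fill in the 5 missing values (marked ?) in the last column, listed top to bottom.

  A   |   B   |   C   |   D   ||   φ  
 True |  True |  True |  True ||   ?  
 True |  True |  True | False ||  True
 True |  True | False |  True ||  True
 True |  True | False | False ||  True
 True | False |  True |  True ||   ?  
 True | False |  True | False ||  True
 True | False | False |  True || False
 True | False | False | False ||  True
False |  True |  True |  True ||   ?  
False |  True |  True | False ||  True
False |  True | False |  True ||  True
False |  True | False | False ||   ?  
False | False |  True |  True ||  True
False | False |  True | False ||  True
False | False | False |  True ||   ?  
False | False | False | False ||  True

Row A=True, B=True, C=True, D=True: not not (D implies (((B and A and C and A) iff B) implies (C iff D))) = True, (C and B) = True, so the formula = True.
Row A=True, B=False, C=True, D=True: not not (D implies (((B and A and C and A) iff B) implies (C iff D))) = True, (C and B) = False, so the formula = True.
Row A=False, B=True, C=True, D=True: not not (D implies (((B and A and C and A) iff B) implies (C iff D))) = True, (C and B) = True, so the formula = True.
Row A=False, B=True, C=False, D=False: not not (D implies (((B and A and C and A) iff B) implies (C iff D))) = True, (C and B) = False, so the formula = True.
Row A=False, B=False, C=False, D=True: not not (D implies (((B and A and C and A) iff B) implies (C iff D))) = False, (C and B) = False, so the formula = False.

True, True, True, True, False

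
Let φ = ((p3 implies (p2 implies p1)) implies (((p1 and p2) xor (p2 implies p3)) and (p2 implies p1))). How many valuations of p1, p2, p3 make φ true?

6

p1 | p2 | p3 | φ
-- | -- | -- | -
T  | T  | T  | F
T  | T  | F  | T
T  | F  | T  | T
T  | F  | F  | T
F  | T  | T  | T
F  | T  | F  | F
F  | F  | T  | T
F  | F  | F  | T
The formula is true on 6 of the 8 rows.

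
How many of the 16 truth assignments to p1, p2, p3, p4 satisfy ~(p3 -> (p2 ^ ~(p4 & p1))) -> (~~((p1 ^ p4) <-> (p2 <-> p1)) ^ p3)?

13

p1 | p2 | p3 | p4 | φ
-- | -- | -- | -- | -
F  | F  | F  | F  | T
F  | F  | F  | T  | T
F  | F  | T  | F  | T
F  | F  | T  | T  | T
F  | T  | F  | F  | T
F  | T  | F  | T  | T
F  | T  | T  | F  | F
F  | T  | T  | T  | T
T  | F  | F  | F  | T
T  | F  | F  | T  | T
T  | F  | T  | F  | T
T  | F  | T  | T  | F
T  | T  | F  | F  | T
T  | T  | F  | T  | T
T  | T  | T  | F  | F
T  | T  | T  | T  | T
The formula is true on 13 of the 16 rows.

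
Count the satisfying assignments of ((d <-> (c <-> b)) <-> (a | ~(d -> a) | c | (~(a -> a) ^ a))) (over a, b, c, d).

8

a | b | c | d || (c <-> b) | (d <-> (c <-> b)) | (d -> a) | ~(d -> a) | (a -> a) | ~(a -> a) | (~(a -> a) ^ a) | φ
1 | 1 | 1 | 1 ||     1     |         1         |    1     |     0     |    1     |     0     |        1        | 1
1 | 1 | 1 | 0 ||     1     |         0         |    1     |     0     |    1     |     0     |        1        | 0
1 | 1 | 0 | 1 ||     0     |         0         |    1     |     0     |    1     |     0     |        1        | 0
1 | 1 | 0 | 0 ||     0     |         1         |    1     |     0     |    1     |     0     |        1        | 1
1 | 0 | 1 | 1 ||     0     |         0         |    1     |     0     |    1     |     0     |        1        | 0
1 | 0 | 1 | 0 ||     0     |         1         |    1     |     0     |    1     |     0     |        1        | 1
1 | 0 | 0 | 1 ||     1     |         1         |    1     |     0     |    1     |     0     |        1        | 1
1 | 0 | 0 | 0 ||     1     |         0         |    1     |     0     |    1     |     0     |        1        | 0
0 | 1 | 1 | 1 ||     1     |         1         |    0     |     1     |    1     |     0     |        0        | 1
0 | 1 | 1 | 0 ||     1     |         0         |    1     |     0     |    1     |     0     |        0        | 0
0 | 1 | 0 | 1 ||     0     |         0         |    0     |     1     |    1     |     0     |        0        | 0
0 | 1 | 0 | 0 ||     0     |         1         |    1     |     0     |    1     |     0     |        0        | 0
0 | 0 | 1 | 1 ||     0     |         0         |    0     |     1     |    1     |     0     |        0        | 0
0 | 0 | 1 | 0 ||     0     |         1         |    1     |     0     |    1     |     0     |        0        | 1
0 | 0 | 0 | 1 ||     1     |         1         |    0     |     1     |    1     |     0     |        0        | 1
0 | 0 | 0 | 0 ||     1     |         0         |    1     |     0     |    1     |     0     |        0        | 1
The formula is true on 8 of the 16 rows.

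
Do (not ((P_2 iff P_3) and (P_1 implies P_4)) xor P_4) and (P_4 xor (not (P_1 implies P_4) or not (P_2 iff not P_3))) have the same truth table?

 P_1  |  P_2  |  P_3  |  P_4  |   φ   |   ψ  
----- | ----- | ----- | ----- | ----- | -----
 True |  True |  True |  True |  True | False
 True |  True |  True | False |  True |  True
 True |  True | False |  True | False |  True
 True |  True | False | False |  True |  True
 True | False |  True |  True | False |  True
 True | False |  True | False |  True |  True
 True | False | False |  True |  True | False
 True | False | False | False |  True |  True
False |  True |  True |  True |  True | False
False |  True |  True | False | False |  True
False |  True | False |  True | False |  True
False |  True | False | False |  True | False
False | False |  True |  True | False |  True
False | False |  True | False |  True | False
False | False | False |  True |  True | False
False | False | False | False | False |  True
The columns differ at P_1=True, P_2=True, P_3=True, P_4=True (φ=True, ψ=False), so they are not equivalent.

not equivalent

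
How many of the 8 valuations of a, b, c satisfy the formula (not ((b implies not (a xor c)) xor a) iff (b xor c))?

2

a  b  c  |  φ
0  0  0  |  1
0  0  1  |  0
0  1  0  |  0
0  1  1  |  0
1  0  0  |  0
1  0  1  |  1
1  1  0  |  0
1  1  1  |  0
The formula is true on 2 of the 8 rows.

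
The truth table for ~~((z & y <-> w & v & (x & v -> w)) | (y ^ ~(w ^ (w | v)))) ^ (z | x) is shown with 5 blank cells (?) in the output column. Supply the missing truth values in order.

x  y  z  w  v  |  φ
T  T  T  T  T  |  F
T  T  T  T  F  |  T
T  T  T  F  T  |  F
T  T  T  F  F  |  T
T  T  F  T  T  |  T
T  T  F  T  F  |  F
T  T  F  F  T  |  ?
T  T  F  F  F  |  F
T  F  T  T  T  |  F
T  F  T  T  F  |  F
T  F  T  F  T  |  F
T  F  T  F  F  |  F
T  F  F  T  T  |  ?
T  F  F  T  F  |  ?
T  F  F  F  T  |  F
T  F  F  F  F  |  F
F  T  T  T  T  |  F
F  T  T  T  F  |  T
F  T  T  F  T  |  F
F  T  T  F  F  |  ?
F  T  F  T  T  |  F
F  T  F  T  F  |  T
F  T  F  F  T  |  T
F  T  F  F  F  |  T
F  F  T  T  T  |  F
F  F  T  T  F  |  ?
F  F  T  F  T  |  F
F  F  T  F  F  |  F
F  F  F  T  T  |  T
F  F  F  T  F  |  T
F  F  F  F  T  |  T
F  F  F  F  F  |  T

F, F, F, T, F

Row x=T, y=T, z=F, w=F, v=T: ~~((z & y <-> w & v & (x & v -> w)) | (y ^ ~(w ^ (w | v)))) = T, (z | x) = T, so the formula = F.
Row x=T, y=F, z=F, w=T, v=T: ~~((z & y <-> w & v & (x & v -> w)) | (y ^ ~(w ^ (w | v)))) = T, (z | x) = T, so the formula = F.
Row x=T, y=F, z=F, w=T, v=F: ~~((z & y <-> w & v & (x & v -> w)) | (y ^ ~(w ^ (w | v)))) = T, (z | x) = T, so the formula = F.
Row x=F, y=T, z=T, w=F, v=F: ~~((z & y <-> w & v & (x & v -> w)) | (y ^ ~(w ^ (w | v)))) = F, (z | x) = T, so the formula = T.
Row x=F, y=F, z=T, w=T, v=F: ~~((z & y <-> w & v & (x & v -> w)) | (y ^ ~(w ^ (w | v)))) = T, (z | x) = T, so the formula = F.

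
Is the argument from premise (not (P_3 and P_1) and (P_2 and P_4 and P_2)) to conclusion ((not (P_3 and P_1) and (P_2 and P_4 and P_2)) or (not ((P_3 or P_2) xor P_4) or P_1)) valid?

yes

P_1 | P_2 | P_3 | P_4 | φ | ψ
--- | --- | --- | --- | - | -
 1  |  1  |  1  |  1  | 0 | 1
 1  |  1  |  1  |  0  | 0 | 1
 1  |  1  |  0  |  1  | 1 | 1
 1  |  1  |  0  |  0  | 0 | 1
 1  |  0  |  1  |  1  | 0 | 1
 1  |  0  |  1  |  0  | 0 | 1
 1  |  0  |  0  |  1  | 0 | 1
 1  |  0  |  0  |  0  | 0 | 1
 0  |  1  |  1  |  1  | 1 | 1
 0  |  1  |  1  |  0  | 0 | 0
 0  |  1  |  0  |  1  | 1 | 1
 0  |  1  |  0  |  0  | 0 | 0
 0  |  0  |  1  |  1  | 0 | 1
 0  |  0  |  1  |  0  | 0 | 0
 0  |  0  |  0  |  1  | 0 | 0
 0  |  0  |  0  |  0  | 0 | 1
In every row where φ is true, ψ is also true, so φ ⊨ ψ.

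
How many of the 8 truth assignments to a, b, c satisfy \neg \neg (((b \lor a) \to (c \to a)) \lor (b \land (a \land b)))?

a  b  c  |  (b \lor a)  (c \to a)  ((b \lor a) \to (c \to a))  (a \land b)  (b \land (a \land b))  φ
0  0  0  |      0           1                  1                    0                 0            1
0  0  1  |      0           0                  1                    0                 0            1
0  1  0  |      1           1                  1                    0                 0            1
0  1  1  |      1           0                  0                    0                 0            0
1  0  0  |      1           1                  1                    0                 0            1
1  0  1  |      1           1                  1                    0                 0            1
1  1  0  |      1           1                  1                    1                 1            1
1  1  1  |      1           1                  1                    1                 1            1
The formula is true on 7 of the 8 rows.

7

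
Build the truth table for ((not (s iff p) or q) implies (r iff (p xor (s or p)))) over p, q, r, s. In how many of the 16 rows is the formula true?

p  q  r  s  |  (s iff p)  not (s iff p)  (not (s iff p) or q)  (s or p)  (p xor (s or p))  (r iff (p xor (s or p)))  φ
F  F  F  F  |      T            F                 F               F             F                     T              T
F  F  F  T  |      F            T                 T               T             T                     F              F
F  F  T  F  |      T            F                 F               F             F                     F              T
F  F  T  T  |      F            T                 T               T             T                     T              T
F  T  F  F  |      T            F                 T               F             F                     T              T
F  T  F  T  |      F            T                 T               T             T                     F              F
F  T  T  F  |      T            F                 T               F             F                     F              F
F  T  T  T  |      F            T                 T               T             T                     T              T
T  F  F  F  |      F            T                 T               T             F                     T              T
T  F  F  T  |      T            F                 F               T             F                     T              T
T  F  T  F  |      F            T                 T               T             F                     F              F
T  F  T  T  |      T            F                 F               T             F                     F              T
T  T  F  F  |      F            T                 T               T             F                     T              T
T  T  F  T  |      T            F                 T               T             F                     T              T
T  T  T  F  |      F            T                 T               T             F                     F              F
T  T  T  T  |      T            F                 T               T             F                     F              F
The formula is true on 10 of the 16 rows.

10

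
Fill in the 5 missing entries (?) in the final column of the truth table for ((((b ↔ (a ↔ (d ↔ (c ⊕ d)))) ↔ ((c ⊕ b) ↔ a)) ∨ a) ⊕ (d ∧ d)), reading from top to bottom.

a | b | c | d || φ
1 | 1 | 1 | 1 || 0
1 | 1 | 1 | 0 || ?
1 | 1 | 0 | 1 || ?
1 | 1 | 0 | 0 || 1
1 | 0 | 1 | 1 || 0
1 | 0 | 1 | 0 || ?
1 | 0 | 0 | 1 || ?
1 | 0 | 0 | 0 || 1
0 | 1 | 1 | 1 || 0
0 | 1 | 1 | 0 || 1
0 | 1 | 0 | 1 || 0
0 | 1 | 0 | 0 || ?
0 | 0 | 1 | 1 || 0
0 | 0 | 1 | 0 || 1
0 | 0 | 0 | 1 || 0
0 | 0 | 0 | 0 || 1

Row a=1, b=1, c=1, d=0: (((b ↔ (a ↔ (d ↔ (c ⊕ d)))) ↔ ((c ⊕ b) ↔ a)) ∨ a) = 1, (d ∧ d) = 0, so the formula = 1.
Row a=1, b=1, c=0, d=1: (((b ↔ (a ↔ (d ↔ (c ⊕ d)))) ↔ ((c ⊕ b) ↔ a)) ∨ a) = 1, (d ∧ d) = 1, so the formula = 0.
Row a=1, b=0, c=1, d=0: (((b ↔ (a ↔ (d ↔ (c ⊕ d)))) ↔ ((c ⊕ b) ↔ a)) ∨ a) = 1, (d ∧ d) = 0, so the formula = 1.
Row a=1, b=0, c=0, d=1: (((b ↔ (a ↔ (d ↔ (c ⊕ d)))) ↔ ((c ⊕ b) ↔ a)) ∨ a) = 1, (d ∧ d) = 1, so the formula = 0.
Row a=0, b=1, c=0, d=0: (((b ↔ (a ↔ (d ↔ (c ⊕ d)))) ↔ ((c ⊕ b) ↔ a)) ∨ a) = 1, (d ∧ d) = 0, so the formula = 1.

1, 0, 1, 0, 1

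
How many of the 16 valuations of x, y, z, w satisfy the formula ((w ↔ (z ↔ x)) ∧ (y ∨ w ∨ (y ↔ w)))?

x  y  z  w  |  φ
T  T  T  T  |  T
T  T  T  F  |  F
T  T  F  T  |  F
T  T  F  F  |  T
T  F  T  T  |  T
T  F  T  F  |  F
T  F  F  T  |  F
T  F  F  F  |  T
F  T  T  T  |  F
F  T  T  F  |  T
F  T  F  T  |  T
F  T  F  F  |  F
F  F  T  T  |  F
F  F  T  F  |  T
F  F  F  T  |  T
F  F  F  F  |  F
The formula is true on 8 of the 16 rows.

8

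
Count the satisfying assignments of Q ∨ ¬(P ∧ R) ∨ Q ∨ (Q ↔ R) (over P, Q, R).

P | Q | R || (P ∧ R) | ¬(P ∧ R) | (Q ↔ R) | (Q ∨ ¬(P ∧ R) ∨ Q ∨ (Q ↔ R))
F | F | F ||    F    |    T     |    T    |              T              
F | F | T ||    F    |    T     |    F    |              T              
F | T | F ||    F    |    T     |    F    |              T              
F | T | T ||    F    |    T     |    T    |              T              
T | F | F ||    F    |    T     |    T    |              T              
T | F | T ||    T    |    F     |    F    |              F              
T | T | F ||    F    |    T     |    F    |              T              
T | T | T ||    T    |    F     |    T    |              T              
The formula is true on 7 of the 8 rows.

7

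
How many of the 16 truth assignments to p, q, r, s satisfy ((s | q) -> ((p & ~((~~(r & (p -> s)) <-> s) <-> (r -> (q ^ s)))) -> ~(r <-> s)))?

15

p  q  r  s     (s | q)  (p -> s)  (r & (p -> s))  ~(r & (p -> s))  ~~(r & (p -> s))  (~~(r & (p -> s)) <-> s)  (q ^ s)  (r -> (q ^ s))  (r <-> s)  ~(r <-> s)  φ
T  T  T  T        T        T            T                F                T                     T                 F           F             T          F       F
T  T  T  F        T        F            F                T                F                     T                 T           T             F          T       T
T  T  F  T        T        T            F                T                F                     F                 F           T             F          T       T
T  T  F  F        T        F            F                T                F                     T                 T           T             T          F       T
T  F  T  T        T        T            T                F                T                     T                 T           T             T          F       T
T  F  T  F        F        F            F                T                F                     T                 F           F             F          T       T
T  F  F  T        T        T            F                T                F                     F                 T           T             F          T       T
T  F  F  F        F        F            F                T                F                     T                 F           T             T          F       T
F  T  T  T        T        T            T                F                T                     T                 F           F             T          F       T
F  T  T  F        T        T            T                F                T                     F                 T           T             F          T       T
F  T  F  T        T        T            F                T                F                     F                 F           T             F          T       T
F  T  F  F        T        T            F                T                F                     T                 T           T             T          F       T
F  F  T  T        T        T            T                F                T                     T                 T           T             T          F       T
F  F  T  F        F        T            T                F                T                     F                 F           F             F          T       T
F  F  F  T        T        T            F                T                F                     F                 T           T             F          T       T
F  F  F  F        F        T            F                T                F                     T                 F           T             T          F       T
The formula is true on 15 of the 16 rows.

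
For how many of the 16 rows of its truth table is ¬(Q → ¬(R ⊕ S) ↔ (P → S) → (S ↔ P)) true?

6

P  Q  R  S  |  (R ⊕ S)  ¬(R ⊕ S)  (Q → ¬(R ⊕ S))  (P → S)  (S ↔ P)  ((P → S) → (S ↔ P))  φ
1  1  1  1  |     0        1            1            1        1              1           0
1  1  1  0  |     1        0            0            0        0              1           1
1  1  0  1  |     1        0            0            1        1              1           1
1  1  0  0  |     0        1            1            0        0              1           0
1  0  1  1  |     0        1            1            1        1              1           0
1  0  1  0  |     1        0            1            0        0              1           0
1  0  0  1  |     1        0            1            1        1              1           0
1  0  0  0  |     0        1            1            0        0              1           0
0  1  1  1  |     0        1            1            1        0              0           1
0  1  1  0  |     1        0            0            1        1              1           1
0  1  0  1  |     1        0            0            1        0              0           0
0  1  0  0  |     0        1            1            1        1              1           0
0  0  1  1  |     0        1            1            1        0              0           1
0  0  1  0  |     1        0            1            1        1              1           0
0  0  0  1  |     1        0            1            1        0              0           1
0  0  0  0  |     0        1            1            1        1              1           0
The formula is true on 6 of the 16 rows.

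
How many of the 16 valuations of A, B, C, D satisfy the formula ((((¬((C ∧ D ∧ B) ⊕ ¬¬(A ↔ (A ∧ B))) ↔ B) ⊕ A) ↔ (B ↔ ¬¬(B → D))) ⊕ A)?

A | B | C | D || (C ∧ D ∧ B) | (A ∧ B) | (A ↔ (A ∧ B)) | ¬(A ↔ (A ∧ B)) | ¬¬(A ↔ (A ∧ B)) | (B → D) | ¬(B → D) | ¬¬(B → D) | (B ↔ ¬¬(B → D)) | φ
0 | 0 | 0 | 0 ||      0      |    0    |       1       |       0        |        1        |    1    |    0     |     1     |        0        | 0
0 | 0 | 0 | 1 ||      0      |    0    |       1       |       0        |        1        |    1    |    0     |     1     |        0        | 0
0 | 0 | 1 | 0 ||      0      |    0    |       1       |       0        |        1        |    1    |    0     |     1     |        0        | 0
0 | 0 | 1 | 1 ||      0      |    0    |       1       |       0        |        1        |    1    |    0     |     1     |        0        | 0
0 | 1 | 0 | 0 ||      0      |    0    |       1       |       0        |        1        |    0    |    1     |     0     |        0        | 1
0 | 1 | 0 | 1 ||      0      |    0    |       1       |       0        |        1        |    1    |    0     |     1     |        1        | 0
0 | 1 | 1 | 0 ||      0      |    0    |       1       |       0        |        1        |    0    |    1     |     0     |        0        | 1
0 | 1 | 1 | 1 ||      1      |    0    |       1       |       0        |        1        |    1    |    0     |     1     |        1        | 1
1 | 0 | 0 | 0 ||      0      |    0    |       0       |       1        |        0        |    1    |    0     |     1     |        0        | 1
1 | 0 | 0 | 1 ||      0      |    0    |       0       |       1        |        0        |    1    |    0     |     1     |        0        | 1
1 | 0 | 1 | 0 ||      0      |    0    |       0       |       1        |        0        |    1    |    0     |     1     |        0        | 1
1 | 0 | 1 | 1 ||      0      |    0    |       0       |       1        |        0        |    1    |    0     |     1     |        0        | 1
1 | 1 | 0 | 0 ||      0      |    1    |       1       |       0        |        1        |    0    |    1     |     0     |        0        | 1
1 | 1 | 0 | 1 ||      0      |    1    |       1       |       0        |        1        |    1    |    0     |     1     |        1        | 0
1 | 1 | 1 | 0 ||      0      |    1    |       1       |       0        |        1        |    0    |    1     |     0     |        0        | 1
1 | 1 | 1 | 1 ||      1      |    1    |       1       |       0        |        1        |    1    |    0     |     1     |        1        | 1
The formula is true on 10 of the 16 rows.

10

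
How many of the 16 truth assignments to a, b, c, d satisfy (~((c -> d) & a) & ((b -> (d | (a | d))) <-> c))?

a | b | c | d | φ
- | - | - | - | -
T | T | T | T | F
T | T | T | F | T
T | T | F | T | F
T | T | F | F | F
T | F | T | T | F
T | F | T | F | T
T | F | F | T | F
T | F | F | F | F
F | T | T | T | T
F | T | T | F | F
F | T | F | T | F
F | T | F | F | T
F | F | T | T | T
F | F | T | F | T
F | F | F | T | F
F | F | F | F | F
The formula is true on 6 of the 16 rows.

6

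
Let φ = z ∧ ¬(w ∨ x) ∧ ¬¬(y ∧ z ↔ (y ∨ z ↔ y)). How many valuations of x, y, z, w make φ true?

2

x | y | z | w || (w ∨ x) | ¬(w ∨ x) | (y ∧ z) | (y ∨ z) | ((y ∨ z) ↔ y) | ((y ∧ z) ↔ ((y ∨ z) ↔ y)) | ¬((y ∧ z) ↔ ((y ∨ z) ↔ y)) | ¬¬((y ∧ z) ↔ ((y ∨ z) ↔ y)) | φ
0 | 0 | 0 | 0 ||    0    |    1     |    0    |    0    |       1       |             0             |             1              |              0              | 0
0 | 0 | 0 | 1 ||    1    |    0     |    0    |    0    |       1       |             0             |             1              |              0              | 0
0 | 0 | 1 | 0 ||    0    |    1     |    0    |    1    |       0       |             1             |             0              |              1              | 1
0 | 0 | 1 | 1 ||    1    |    0     |    0    |    1    |       0       |             1             |             0              |              1              | 0
0 | 1 | 0 | 0 ||    0    |    1     |    0    |    1    |       1       |             0             |             1              |              0              | 0
0 | 1 | 0 | 1 ||    1    |    0     |    0    |    1    |       1       |             0             |             1              |              0              | 0
0 | 1 | 1 | 0 ||    0    |    1     |    1    |    1    |       1       |             1             |             0              |              1              | 1
0 | 1 | 1 | 1 ||    1    |    0     |    1    |    1    |       1       |             1             |             0              |              1              | 0
1 | 0 | 0 | 0 ||    1    |    0     |    0    |    0    |       1       |             0             |             1              |              0              | 0
1 | 0 | 0 | 1 ||    1    |    0     |    0    |    0    |       1       |             0             |             1              |              0              | 0
1 | 0 | 1 | 0 ||    1    |    0     |    0    |    1    |       0       |             1             |             0              |              1              | 0
1 | 0 | 1 | 1 ||    1    |    0     |    0    |    1    |       0       |             1             |             0              |              1              | 0
1 | 1 | 0 | 0 ||    1    |    0     |    0    |    1    |       1       |             0             |             1              |              0              | 0
1 | 1 | 0 | 1 ||    1    |    0     |    0    |    1    |       1       |             0             |             1              |              0              | 0
1 | 1 | 1 | 0 ||    1    |    0     |    1    |    1    |       1       |             1             |             0              |              1              | 0
1 | 1 | 1 | 1 ||    1    |    0     |    1    |    1    |       1       |             1             |             0              |              1              | 0
The formula is true on 2 of the 16 rows.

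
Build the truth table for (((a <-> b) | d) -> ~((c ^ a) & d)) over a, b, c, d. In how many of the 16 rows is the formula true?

12

a  b  c  d  |  φ
T  T  T  T  |  T
T  T  T  F  |  T
T  T  F  T  |  F
T  T  F  F  |  T
T  F  T  T  |  T
T  F  T  F  |  T
T  F  F  T  |  F
T  F  F  F  |  T
F  T  T  T  |  F
F  T  T  F  |  T
F  T  F  T  |  T
F  T  F  F  |  T
F  F  T  T  |  F
F  F  T  F  |  T
F  F  F  T  |  T
F  F  F  F  |  T
The formula is true on 12 of the 16 rows.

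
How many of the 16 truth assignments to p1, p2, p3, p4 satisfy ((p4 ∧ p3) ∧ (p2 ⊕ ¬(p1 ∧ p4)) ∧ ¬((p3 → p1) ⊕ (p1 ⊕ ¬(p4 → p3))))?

2

p1  p2  p3  p4  |  φ
F   F   F   F   |  F
F   F   F   T   |  F
F   F   T   F   |  F
F   F   T   T   |  T
F   T   F   F   |  F
F   T   F   T   |  F
F   T   T   F   |  F
F   T   T   T   |  F
T   F   F   F   |  F
T   F   F   T   |  F
T   F   T   F   |  F
T   F   T   T   |  F
T   T   F   F   |  F
T   T   F   T   |  F
T   T   T   F   |  F
T   T   T   T   |  T
The formula is true on 2 of the 16 rows.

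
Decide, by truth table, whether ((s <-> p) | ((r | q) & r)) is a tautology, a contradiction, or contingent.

contingent

p  q  r  s     (s <-> p)  (r | q)  ((r | q) & r)  ((s <-> p) | ((r | q) & r))
1  1  1  1         1         1           1                     1             
1  1  1  0         0         1           1                     1             
1  1  0  1         1         1           0                     1             
1  1  0  0         0         1           0                     0             
1  0  1  1         1         1           1                     1             
1  0  1  0         0         1           1                     1             
1  0  0  1         1         0           0                     1             
1  0  0  0         0         0           0                     0             
0  1  1  1         0         1           1                     1             
0  1  1  0         1         1           1                     1             
0  1  0  1         0         1           0                     0             
0  1  0  0         1         1           0                     1             
0  0  1  1         0         1           1                     1             
0  0  1  0         1         1           1                     1             
0  0  0  1         0         0           0                     0             
0  0  0  0         1         0           0                     1             
12 of 16 rows are 1, so the formula is contingent.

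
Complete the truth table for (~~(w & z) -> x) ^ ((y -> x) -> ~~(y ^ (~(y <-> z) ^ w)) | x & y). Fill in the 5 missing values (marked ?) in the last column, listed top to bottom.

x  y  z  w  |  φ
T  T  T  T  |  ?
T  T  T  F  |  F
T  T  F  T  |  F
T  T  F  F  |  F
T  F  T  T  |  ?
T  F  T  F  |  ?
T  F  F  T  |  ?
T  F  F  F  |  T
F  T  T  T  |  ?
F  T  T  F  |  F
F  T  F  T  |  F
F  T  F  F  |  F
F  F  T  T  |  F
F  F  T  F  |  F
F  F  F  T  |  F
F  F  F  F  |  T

F, T, F, F, T

Row x=T, y=T, z=T, w=T: (~~(w & z) -> x) = T, ((y -> x) -> ~~(y ^ (~(y <-> z) ^ w)) | x & y) = T, so the formula = F.
Row x=T, y=F, z=T, w=T: (~~(w & z) -> x) = T, ((y -> x) -> ~~(y ^ (~(y <-> z) ^ w)) | x & y) = F, so the formula = T.
Row x=T, y=F, z=T, w=F: (~~(w & z) -> x) = T, ((y -> x) -> ~~(y ^ (~(y <-> z) ^ w)) | x & y) = T, so the formula = F.
Row x=T, y=F, z=F, w=T: (~~(w & z) -> x) = T, ((y -> x) -> ~~(y ^ (~(y <-> z) ^ w)) | x & y) = T, so the formula = F.
Row x=F, y=T, z=T, w=T: (~~(w & z) -> x) = F, ((y -> x) -> ~~(y ^ (~(y <-> z) ^ w)) | x & y) = T, so the formula = T.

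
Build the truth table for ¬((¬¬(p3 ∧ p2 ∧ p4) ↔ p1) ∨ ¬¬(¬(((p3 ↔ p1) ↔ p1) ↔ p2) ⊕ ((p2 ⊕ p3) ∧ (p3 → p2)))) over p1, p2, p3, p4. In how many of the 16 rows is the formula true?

p1 | p2 | p3 | p4 || φ
1  | 1  | 1  | 1  || 0
1  | 1  | 1  | 0  || 1
1  | 1  | 0  | 1  || 1
1  | 1  | 0  | 0  || 1
1  | 0  | 1  | 1  || 0
1  | 0  | 1  | 0  || 0
1  | 0  | 0  | 1  || 1
1  | 0  | 0  | 0  || 1
0  | 1  | 1  | 1  || 1
0  | 1  | 1  | 0  || 0
0  | 1  | 0  | 1  || 0
0  | 1  | 0  | 0  || 0
0  | 0  | 1  | 1  || 0
0  | 0  | 1  | 0  || 0
0  | 0  | 0  | 1  || 0
0  | 0  | 0  | 0  || 0
The formula is true on 6 of the 16 rows.

6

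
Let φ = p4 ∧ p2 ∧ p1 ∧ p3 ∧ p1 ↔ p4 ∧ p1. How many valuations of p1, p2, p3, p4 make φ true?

  p1  |   p2  |   p3  |   p4  |   φ  
----- | ----- | ----- | ----- | -----
 True |  True |  True |  True |  True
 True |  True |  True | False |  True
 True |  True | False |  True | False
 True |  True | False | False |  True
 True | False |  True |  True | False
 True | False |  True | False |  True
 True | False | False |  True | False
 True | False | False | False |  True
False |  True |  True |  True |  True
False |  True |  True | False |  True
False |  True | False |  True |  True
False |  True | False | False |  True
False | False |  True |  True |  True
False | False |  True | False |  True
False | False | False |  True |  True
False | False | False | False |  True
The formula is true on 13 of the 16 rows.

13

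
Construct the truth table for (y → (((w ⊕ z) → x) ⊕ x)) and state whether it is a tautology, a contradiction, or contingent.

x | y | z | w || (w ⊕ z) | ((w ⊕ z) → x) | (((w ⊕ z) → x) ⊕ x) | (y → (((w ⊕ z) → x) ⊕ x))
T | T | T | T ||    F    |       T       |          F          |             F            
T | T | T | F ||    T    |       T       |          F          |             F            
T | T | F | T ||    T    |       T       |          F          |             F            
T | T | F | F ||    F    |       T       |          F          |             F            
T | F | T | T ||    F    |       T       |          F          |             T            
T | F | T | F ||    T    |       T       |          F          |             T            
T | F | F | T ||    T    |       T       |          F          |             T            
T | F | F | F ||    F    |       T       |          F          |             T            
F | T | T | T ||    F    |       T       |          T          |             T            
F | T | T | F ||    T    |       F       |          F          |             F            
F | T | F | T ||    T    |       F       |          F          |             F            
F | T | F | F ||    F    |       T       |          T          |             T            
F | F | T | T ||    F    |       T       |          T          |             T            
F | F | T | F ||    T    |       F       |          F          |             T            
F | F | F | T ||    T    |       F       |          F          |             T            
F | F | F | F ||    F    |       T       |          T          |             T            
10 of 16 rows are T, so the formula is contingent.

contingent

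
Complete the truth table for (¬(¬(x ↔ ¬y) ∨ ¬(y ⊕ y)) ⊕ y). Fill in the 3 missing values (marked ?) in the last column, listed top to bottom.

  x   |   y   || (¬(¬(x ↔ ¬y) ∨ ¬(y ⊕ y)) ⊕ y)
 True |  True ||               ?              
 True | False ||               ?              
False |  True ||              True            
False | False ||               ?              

Row x=True, y=True: ¬(¬(x ↔ ¬y) ∨ ¬(y ⊕ y)) = False, so (¬(¬(x ↔ ¬y) ∨ ¬(y ⊕ y)) ⊕ y) = True.
Row x=True, y=False: ¬(¬(x ↔ ¬y) ∨ ¬(y ⊕ y)) = False, so (¬(¬(x ↔ ¬y) ∨ ¬(y ⊕ y)) ⊕ y) = False.
Row x=False, y=False: ¬(¬(x ↔ ¬y) ∨ ¬(y ⊕ y)) = False, so (¬(¬(x ↔ ¬y) ∨ ¬(y ⊕ y)) ⊕ y) = False.

True, False, False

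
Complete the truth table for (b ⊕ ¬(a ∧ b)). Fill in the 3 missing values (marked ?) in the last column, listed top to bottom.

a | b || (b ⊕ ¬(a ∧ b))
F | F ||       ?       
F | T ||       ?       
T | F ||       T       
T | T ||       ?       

Row a=F, b=F: ¬(a ∧ b) = T, so (b ⊕ ¬(a ∧ b)) = T.
Row a=F, b=T: ¬(a ∧ b) = T, so (b ⊕ ¬(a ∧ b)) = F.
Row a=T, b=T: ¬(a ∧ b) = F, so (b ⊕ ¬(a ∧ b)) = T.

T, F, T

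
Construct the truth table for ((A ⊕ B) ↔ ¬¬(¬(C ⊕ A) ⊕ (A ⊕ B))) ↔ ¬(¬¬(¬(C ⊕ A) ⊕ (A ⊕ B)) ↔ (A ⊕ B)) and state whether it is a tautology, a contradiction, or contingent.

contradiction

A | B | C | (A ⊕ B) | (C ⊕ A) | ¬(C ⊕ A) | (¬(C ⊕ A) ⊕ (A ⊕ B)) | ¬(¬(C ⊕ A) ⊕ (A ⊕ B)) | ¬¬(¬(C ⊕ A) ⊕ (A ⊕ B)) | φ
- | - | - | ------- | ------- | -------- | -------------------- | --------------------- | ---------------------- | -
1 | 1 | 1 |    0    |    0    |    1     |          1           |           0           |           1            | 0
1 | 1 | 0 |    0    |    1    |    0     |          0           |           1           |           0            | 0
1 | 0 | 1 |    1    |    0    |    1     |          0           |           1           |           0            | 0
1 | 0 | 0 |    1    |    1    |    0     |          1           |           0           |           1            | 0
0 | 1 | 1 |    1    |    1    |    0     |          1           |           0           |           1            | 0
0 | 1 | 0 |    1    |    0    |    1     |          0           |           1           |           0            | 0
0 | 0 | 1 |    0    |    1    |    0     |          0           |           1           |           0            | 0
0 | 0 | 0 |    0    |    0    |    1     |          1           |           0           |           1            | 0
Every row is 0, so the formula is a contradiction.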